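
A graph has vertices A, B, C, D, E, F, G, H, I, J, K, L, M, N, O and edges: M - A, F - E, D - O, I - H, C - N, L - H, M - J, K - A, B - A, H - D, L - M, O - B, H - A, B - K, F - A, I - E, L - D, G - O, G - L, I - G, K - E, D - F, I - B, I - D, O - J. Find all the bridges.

C-N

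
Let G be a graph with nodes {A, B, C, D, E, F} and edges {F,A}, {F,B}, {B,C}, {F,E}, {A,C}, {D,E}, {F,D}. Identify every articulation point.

F

Removing F increases the component count from 1 to 2, so F is a cut vertex.
By contrast removing D leaves 1 component; it is not a cut vertex. No other vertex is a cut vertex either.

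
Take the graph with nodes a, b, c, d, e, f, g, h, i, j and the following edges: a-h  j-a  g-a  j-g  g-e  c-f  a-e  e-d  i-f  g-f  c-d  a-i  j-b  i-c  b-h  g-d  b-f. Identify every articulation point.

none

Removing d, for instance, still leaves 1 component. No single vertex removal increases the component count — the graph has no articulation points.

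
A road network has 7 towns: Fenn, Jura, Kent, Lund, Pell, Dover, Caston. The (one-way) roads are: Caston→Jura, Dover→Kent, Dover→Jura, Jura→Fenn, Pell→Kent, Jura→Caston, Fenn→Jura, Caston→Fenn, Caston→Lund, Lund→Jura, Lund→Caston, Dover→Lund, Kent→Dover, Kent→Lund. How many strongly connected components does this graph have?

{Fenn, Jura, Lund, Caston} are all mutually reachable — one SCC of size 4.
{Kent, Dover} are all mutually reachable — one SCC of size 2.
{Pell} is an SCC by itself.
That gives 3 strongly connected components.

3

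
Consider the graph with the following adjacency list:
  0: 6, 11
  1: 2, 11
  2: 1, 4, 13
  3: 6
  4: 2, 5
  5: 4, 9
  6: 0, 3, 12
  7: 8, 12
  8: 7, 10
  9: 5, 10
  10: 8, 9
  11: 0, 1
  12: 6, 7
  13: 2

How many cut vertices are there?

2

Removing 2 increases the component count from 1 to 2, so 2 is a cut vertex.
Removing 6 increases the component count from 1 to 2, so 6 is a cut vertex.
By contrast removing 9 leaves 1 component; it is not a cut vertex. No other vertex is a cut vertex either.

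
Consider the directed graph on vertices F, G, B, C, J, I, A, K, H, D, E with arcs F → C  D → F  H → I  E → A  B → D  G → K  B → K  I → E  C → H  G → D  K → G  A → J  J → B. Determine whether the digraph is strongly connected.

From G we can reach every vertex (A, B, C, D, E, F, G, H, I, J, K), and every vertex can reach G (A, B, C, D, E, F, G, H, I, J, K). So the whole graph is one strongly connected component.

Yes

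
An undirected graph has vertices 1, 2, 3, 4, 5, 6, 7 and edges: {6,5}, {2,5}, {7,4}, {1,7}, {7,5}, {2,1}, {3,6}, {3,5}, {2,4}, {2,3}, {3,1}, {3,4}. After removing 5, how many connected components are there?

1

With 5 gone, the remaining components are: {1, 2, 3, 4, 6, 7}.
That is 1 component.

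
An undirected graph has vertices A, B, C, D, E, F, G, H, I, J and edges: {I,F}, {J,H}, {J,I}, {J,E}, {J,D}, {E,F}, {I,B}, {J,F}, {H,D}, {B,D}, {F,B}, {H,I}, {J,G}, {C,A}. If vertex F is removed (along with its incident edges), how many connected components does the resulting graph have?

2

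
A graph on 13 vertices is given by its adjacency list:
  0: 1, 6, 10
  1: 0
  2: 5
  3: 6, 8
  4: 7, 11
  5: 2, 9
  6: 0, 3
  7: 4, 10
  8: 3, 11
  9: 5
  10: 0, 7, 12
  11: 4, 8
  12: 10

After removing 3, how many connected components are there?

2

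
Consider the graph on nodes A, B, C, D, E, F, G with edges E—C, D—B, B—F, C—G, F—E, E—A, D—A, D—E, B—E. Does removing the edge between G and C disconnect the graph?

Yes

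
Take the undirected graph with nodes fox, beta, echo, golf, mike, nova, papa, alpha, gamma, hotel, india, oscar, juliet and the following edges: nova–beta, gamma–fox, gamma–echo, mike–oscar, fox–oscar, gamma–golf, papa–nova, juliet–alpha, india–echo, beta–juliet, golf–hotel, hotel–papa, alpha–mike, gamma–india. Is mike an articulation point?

Deleting mike leaves 1 component (was 1) (its neighbors alpha, oscar remain connected to each other), so mike is not a cut vertex.

No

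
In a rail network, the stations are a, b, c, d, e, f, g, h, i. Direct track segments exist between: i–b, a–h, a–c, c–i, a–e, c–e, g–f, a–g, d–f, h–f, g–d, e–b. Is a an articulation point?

Yes

Deleting a raises the number of components from 1 to 2, so a is a cut vertex.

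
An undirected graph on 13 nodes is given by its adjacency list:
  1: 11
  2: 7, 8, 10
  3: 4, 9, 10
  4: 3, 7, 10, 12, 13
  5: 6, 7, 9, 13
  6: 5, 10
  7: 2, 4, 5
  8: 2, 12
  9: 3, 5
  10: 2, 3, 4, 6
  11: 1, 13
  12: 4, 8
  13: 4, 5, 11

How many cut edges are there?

The edges on the cycle 4-12-8-2-7-4 are not bridges since each lies on that cycle.
But removing 11-13 disconnects 11 from 13; removing 1-11 disconnects 1 from 11 — these are bridges.
That makes 2 bridges.

2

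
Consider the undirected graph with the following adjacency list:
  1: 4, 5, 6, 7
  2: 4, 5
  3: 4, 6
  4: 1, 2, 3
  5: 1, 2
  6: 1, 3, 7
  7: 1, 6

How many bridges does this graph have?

0

The edges on the cycle 4-2-5-1-4 are not bridges since each lies on that cycle.
Every edge lies on some cycle, so there are no bridges.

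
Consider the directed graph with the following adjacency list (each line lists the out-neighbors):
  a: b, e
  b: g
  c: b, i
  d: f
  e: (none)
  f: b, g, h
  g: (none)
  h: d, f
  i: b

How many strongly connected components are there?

7

{d, f, h} are all mutually reachable — one SCC of size 3.
{g} is an SCC by itself.
{c} is an SCC by itself.
{b} is an SCC by itself.
{e} is an SCC by itself.
(and 2 more singleton SCCs)
That gives 7 strongly connected components.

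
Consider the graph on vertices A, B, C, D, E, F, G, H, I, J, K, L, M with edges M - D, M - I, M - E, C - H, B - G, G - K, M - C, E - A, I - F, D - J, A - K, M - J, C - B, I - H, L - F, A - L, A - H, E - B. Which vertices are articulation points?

M

Removing M increases the component count from 1 to 2, so M is a cut vertex.
By contrast removing C leaves 1 component; it is not a cut vertex. No other vertex is a cut vertex either.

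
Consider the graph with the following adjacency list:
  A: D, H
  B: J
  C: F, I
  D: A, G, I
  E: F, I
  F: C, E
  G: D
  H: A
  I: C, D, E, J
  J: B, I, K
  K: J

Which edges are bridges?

A-D, A-H, B-J, D-G, D-I, I-J, J-K

The edges on the cycle E-I-C-F-E are not bridges since each lies on that cycle.
But removing I-D disconnects I from D; removing H-A disconnects H from A; removing J-K disconnects J from K; removing I-J disconnects I from J — these are bridges.
In total 7 edges are bridges.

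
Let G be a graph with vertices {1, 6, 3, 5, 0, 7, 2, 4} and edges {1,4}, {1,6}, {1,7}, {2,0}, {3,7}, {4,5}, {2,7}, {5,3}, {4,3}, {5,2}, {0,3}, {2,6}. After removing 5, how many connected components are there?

1

With 5 gone, the remaining components are: {0, 1, 2, 3, 4, 6, 7}.
That is 1 component.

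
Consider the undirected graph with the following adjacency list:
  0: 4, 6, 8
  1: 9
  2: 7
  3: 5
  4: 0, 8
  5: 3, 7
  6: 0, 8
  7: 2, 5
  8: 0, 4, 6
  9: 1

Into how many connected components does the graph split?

3

Starting from 1 we can reach 1, 9. That is one component of size 2.
Starting from 0 we can reach 0, 4, 6, 8. That is one component of size 4.
Starting from 2 we can reach 2, 3, 5, 7. That is one component of size 4.
Total: 3 components.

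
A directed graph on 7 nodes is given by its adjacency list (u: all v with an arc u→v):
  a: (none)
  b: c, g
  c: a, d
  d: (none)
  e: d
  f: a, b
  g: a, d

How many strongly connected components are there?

7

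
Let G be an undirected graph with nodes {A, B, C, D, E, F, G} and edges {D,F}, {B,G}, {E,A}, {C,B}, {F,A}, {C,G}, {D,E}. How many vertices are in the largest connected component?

4

Starting from B we can reach B, C, G. That is one component of size 3.
Starting from A we can reach A, D, E, F. That is one component of size 4.
The largest has 4 vertices.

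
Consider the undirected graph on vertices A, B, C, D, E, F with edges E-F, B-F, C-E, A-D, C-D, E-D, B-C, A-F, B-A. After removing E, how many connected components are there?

With E gone, the remaining components are: {A, B, C, D, F}.
That is 1 component.

1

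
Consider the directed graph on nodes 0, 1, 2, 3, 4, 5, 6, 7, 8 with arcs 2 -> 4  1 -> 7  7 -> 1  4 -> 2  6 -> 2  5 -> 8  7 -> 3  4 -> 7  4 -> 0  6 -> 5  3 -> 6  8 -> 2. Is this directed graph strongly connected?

There is no directed path from 0 to 6, so the graph is not strongly connected.

No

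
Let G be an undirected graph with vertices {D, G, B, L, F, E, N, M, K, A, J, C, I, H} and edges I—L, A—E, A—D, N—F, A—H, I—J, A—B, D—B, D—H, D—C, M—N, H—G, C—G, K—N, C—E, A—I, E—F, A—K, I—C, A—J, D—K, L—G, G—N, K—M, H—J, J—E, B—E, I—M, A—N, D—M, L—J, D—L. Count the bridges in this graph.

The edges on the cycle D-C-G-L-D are not bridges since each lies on that cycle.
Every edge lies on some cycle, so there are no bridges.

0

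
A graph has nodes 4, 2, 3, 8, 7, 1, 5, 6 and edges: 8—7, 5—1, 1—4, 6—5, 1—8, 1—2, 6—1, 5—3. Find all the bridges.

1-2, 1-4, 1-8, 3-5, 7-8

The edges on the cycle 6-5-1-6 are not bridges since each lies on that cycle.
But removing 1—4 disconnects 1 from 4; removing 1—2 disconnects 1 from 2; removing 1—8 disconnects 1 from 8; removing 5—3 disconnects 5 from 3 — these are bridges.
In total 5 edges are bridges.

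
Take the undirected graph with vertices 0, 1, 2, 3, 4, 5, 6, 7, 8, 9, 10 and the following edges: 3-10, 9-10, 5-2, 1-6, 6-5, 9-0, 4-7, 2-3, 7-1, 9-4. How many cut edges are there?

The edges on the cycle 9-4-7-1-6-5-2-3-10-9 are not bridges since each lies on that cycle.
But removing 9-0 disconnects 9 from 0 — this is a bridge.

1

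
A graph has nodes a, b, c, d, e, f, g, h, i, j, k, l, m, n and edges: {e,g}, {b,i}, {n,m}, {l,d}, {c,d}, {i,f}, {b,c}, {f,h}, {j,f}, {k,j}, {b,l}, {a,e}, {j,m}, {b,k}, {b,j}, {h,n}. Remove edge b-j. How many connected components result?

b and j are still connected via b-k-j, so the component count stays at 2.

2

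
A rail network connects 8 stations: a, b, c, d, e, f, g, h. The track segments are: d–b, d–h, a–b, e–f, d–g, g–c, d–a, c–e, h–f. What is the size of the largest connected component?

8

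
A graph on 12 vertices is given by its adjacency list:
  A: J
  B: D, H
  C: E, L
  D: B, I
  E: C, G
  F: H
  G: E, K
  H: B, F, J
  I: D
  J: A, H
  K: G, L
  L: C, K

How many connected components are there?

2

Starting from C we can reach C, E, G, K, L. That is one component of size 5.
Starting from A we can reach A, B, D, F, H, I, J. That is one component of size 7.
Total: 2 components.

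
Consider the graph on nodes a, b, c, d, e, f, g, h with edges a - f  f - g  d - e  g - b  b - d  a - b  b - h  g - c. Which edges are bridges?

b-d, b-h, c-g, d-e

The edges on the cycle a-f-g-b-a are not bridges since each lies on that cycle.
But removing b - h disconnects b from h; removing b - d disconnects b from d; removing d - e disconnects d from e; removing g - c disconnects g from c — these are bridges.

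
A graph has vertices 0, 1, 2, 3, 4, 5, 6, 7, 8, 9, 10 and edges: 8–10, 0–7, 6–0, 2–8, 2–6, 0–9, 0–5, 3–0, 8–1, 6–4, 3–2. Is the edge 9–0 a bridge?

Yes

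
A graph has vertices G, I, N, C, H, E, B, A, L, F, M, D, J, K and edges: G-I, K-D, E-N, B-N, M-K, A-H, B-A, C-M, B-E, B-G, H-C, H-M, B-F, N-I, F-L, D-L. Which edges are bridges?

none

The edges on the cycle H-C-M-H are not bridges since each lies on that cycle.
Every edge lies on some cycle, so there are no bridges.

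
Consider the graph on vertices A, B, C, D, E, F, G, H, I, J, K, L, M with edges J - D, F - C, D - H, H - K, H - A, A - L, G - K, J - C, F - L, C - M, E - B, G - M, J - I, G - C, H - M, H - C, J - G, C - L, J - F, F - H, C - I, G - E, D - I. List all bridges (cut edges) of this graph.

The edges on the cycle J-F-L-A-H-D-J are not bridges since each lies on that cycle.
But removing E - G disconnects E from G; removing E - B disconnects E from B — these are bridges.

B-E, E-G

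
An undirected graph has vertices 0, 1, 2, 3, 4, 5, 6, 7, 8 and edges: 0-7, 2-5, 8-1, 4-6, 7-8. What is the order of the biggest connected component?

3 is isolated — a component by itself.
Starting from 4 we can reach 4, 6. That is one component of size 2.
Starting from 2 we can reach 2, 5. That is one component of size 2.
Starting from 0 we can reach 0, 1, 7, 8. That is one component of size 4.
The largest has 4 vertices.

4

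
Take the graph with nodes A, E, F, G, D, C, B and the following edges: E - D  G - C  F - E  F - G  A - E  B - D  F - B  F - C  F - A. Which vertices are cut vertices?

Removing F increases the component count from 1 to 2, so F is a cut vertex.
By contrast removing E leaves 1 component; it is not a cut vertex. No other vertex is a cut vertex either.

F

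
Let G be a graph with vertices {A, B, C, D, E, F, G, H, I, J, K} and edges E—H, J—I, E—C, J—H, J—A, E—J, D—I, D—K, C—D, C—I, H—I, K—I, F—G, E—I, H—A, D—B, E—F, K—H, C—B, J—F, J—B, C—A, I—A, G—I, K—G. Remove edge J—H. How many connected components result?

J and H are still connected via J-E-H, so the component count stays at 1.

1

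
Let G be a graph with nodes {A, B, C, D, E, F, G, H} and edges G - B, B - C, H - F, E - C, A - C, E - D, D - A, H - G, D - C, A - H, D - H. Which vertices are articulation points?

H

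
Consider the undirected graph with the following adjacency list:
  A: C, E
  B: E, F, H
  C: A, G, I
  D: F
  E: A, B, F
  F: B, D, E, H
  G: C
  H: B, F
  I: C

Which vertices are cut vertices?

Removing A increases the component count from 1 to 2, so A is a cut vertex.
Removing C increases the component count from 1 to 3, so C is a cut vertex.
Removing E increases the component count from 1 to 2, so E is a cut vertex.
Likewise F is a cut vertex.
By contrast removing G leaves 1 component; it is not a cut vertex. No other vertex is a cut vertex either.

A, C, E, F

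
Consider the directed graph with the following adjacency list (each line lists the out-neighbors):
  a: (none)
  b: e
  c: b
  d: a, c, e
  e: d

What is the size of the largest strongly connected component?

4

{b, c, d, e} are all mutually reachable — one SCC of size 4.
{a} is an SCC by itself.
The largest has 4 vertices.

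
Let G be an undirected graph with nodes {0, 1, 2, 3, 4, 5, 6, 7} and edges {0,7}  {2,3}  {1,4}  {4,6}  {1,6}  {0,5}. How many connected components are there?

Starting from 2 we can reach 2, 3. That is one component of size 2.
Starting from 1 we can reach 1, 4, 6. That is one component of size 3.
Starting from 0 we can reach 0, 5, 7. That is one component of size 3.
Total: 3 components.

3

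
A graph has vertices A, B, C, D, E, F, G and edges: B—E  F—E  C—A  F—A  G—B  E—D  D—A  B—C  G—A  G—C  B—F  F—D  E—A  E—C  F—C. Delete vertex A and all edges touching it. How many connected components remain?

With A gone, the remaining components are: {B, C, D, E, F, G}.
That is 1 component.

1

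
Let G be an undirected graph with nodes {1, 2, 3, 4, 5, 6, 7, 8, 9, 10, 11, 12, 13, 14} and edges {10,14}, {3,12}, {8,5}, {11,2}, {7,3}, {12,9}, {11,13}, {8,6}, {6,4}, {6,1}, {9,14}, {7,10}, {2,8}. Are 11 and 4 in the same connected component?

From 11 we can reach 1, 2, 4, 5, 6, 8, 11, 13, which includes 4.

Yes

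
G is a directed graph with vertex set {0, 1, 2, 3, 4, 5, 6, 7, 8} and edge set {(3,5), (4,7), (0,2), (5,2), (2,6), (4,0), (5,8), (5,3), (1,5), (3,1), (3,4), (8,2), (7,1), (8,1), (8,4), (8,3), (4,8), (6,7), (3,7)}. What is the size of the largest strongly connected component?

9

{0, 1, 2, 3, 4, 5, 6, 7, 8} are all mutually reachable — one SCC of size 9.
The largest has 9 vertices.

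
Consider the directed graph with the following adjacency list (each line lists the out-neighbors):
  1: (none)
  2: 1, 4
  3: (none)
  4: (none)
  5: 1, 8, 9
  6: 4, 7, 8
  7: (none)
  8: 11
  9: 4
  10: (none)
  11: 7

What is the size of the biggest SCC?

1

{2} is an SCC by itself.
{1} is an SCC by itself.
{3} is an SCC by itself.
{7} is an SCC by itself.
{11} is an SCC by itself.
(and 6 more singleton SCCs)
The largest has 1 vertex.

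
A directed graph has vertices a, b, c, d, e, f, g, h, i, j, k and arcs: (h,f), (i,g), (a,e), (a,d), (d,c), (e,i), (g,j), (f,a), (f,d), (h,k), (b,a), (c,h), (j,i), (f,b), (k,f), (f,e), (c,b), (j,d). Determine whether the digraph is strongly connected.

Yes

From k we can reach every vertex (a, b, c, d, e, f, g, h, i, j, k), and every vertex can reach k (a, b, c, d, e, f, g, h, i, j, k). So the whole graph is one strongly connected component.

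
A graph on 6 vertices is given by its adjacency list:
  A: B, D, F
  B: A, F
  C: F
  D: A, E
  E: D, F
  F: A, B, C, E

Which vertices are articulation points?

F

Removing F increases the component count from 1 to 2, so F is a cut vertex.
By contrast removing E leaves 1 component; it is not a cut vertex. No other vertex is a cut vertex either.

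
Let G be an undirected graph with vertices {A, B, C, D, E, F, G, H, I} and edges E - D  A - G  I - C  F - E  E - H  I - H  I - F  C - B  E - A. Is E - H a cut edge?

No

After removing E - H, the path E-F-I-H still connects them, so the edge is not a bridge.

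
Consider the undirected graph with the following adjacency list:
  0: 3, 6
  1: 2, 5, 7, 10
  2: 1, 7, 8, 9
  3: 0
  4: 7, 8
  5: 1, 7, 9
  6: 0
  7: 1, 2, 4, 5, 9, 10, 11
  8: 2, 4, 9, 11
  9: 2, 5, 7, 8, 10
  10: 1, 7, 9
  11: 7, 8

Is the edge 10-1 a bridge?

No

After removing 10-1, the path 10-7-1 still connects them, so the edge is not a bridge.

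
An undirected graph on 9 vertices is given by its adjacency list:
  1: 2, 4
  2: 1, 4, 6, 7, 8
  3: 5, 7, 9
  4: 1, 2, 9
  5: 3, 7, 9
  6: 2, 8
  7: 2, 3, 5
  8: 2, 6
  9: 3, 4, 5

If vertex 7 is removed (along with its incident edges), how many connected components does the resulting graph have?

1

With 7 gone, the remaining components are: {1, 2, 3, 4, 5, 6, 8, 9}.
That is 1 component.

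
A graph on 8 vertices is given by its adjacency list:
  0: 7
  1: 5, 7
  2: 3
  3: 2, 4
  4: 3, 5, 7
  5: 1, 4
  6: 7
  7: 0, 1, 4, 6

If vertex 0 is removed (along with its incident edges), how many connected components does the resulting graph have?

1

With 0 gone, the remaining components are: {1, 2, 3, 4, 5, 6, 7}.
That is 1 component.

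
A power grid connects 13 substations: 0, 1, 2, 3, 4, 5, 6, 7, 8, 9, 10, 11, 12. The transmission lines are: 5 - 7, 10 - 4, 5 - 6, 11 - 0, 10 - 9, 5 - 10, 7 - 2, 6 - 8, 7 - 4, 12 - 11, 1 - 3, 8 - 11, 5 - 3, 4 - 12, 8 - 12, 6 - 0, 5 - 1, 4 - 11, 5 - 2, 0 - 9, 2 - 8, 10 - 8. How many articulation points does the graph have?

1

Removing 5 increases the component count from 1 to 2, so 5 is a cut vertex.
By contrast removing 7 leaves 1 component; it is not a cut vertex. No other vertex is a cut vertex either.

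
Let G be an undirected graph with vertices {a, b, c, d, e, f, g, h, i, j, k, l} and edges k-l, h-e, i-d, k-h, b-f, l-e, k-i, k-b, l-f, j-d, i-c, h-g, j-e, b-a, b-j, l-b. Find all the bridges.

The edges on the cycle k-l-b-j-e-h-k are not bridges since each lies on that cycle.
But removing c-i disconnects c from i; removing b-a disconnects b from a; removing h-g disconnects h from g — these are bridges.

a-b, c-i, g-h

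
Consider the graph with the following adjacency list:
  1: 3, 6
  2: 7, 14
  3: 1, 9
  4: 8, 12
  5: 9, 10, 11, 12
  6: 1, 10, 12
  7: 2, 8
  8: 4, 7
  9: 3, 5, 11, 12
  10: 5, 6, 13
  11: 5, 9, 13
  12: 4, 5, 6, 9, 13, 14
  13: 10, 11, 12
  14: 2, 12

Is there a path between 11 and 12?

Yes

From 11 we can reach 1, 2, 3, 4, 5, 6, 7, 8, 9, 10, 11, 12, 13, 14, which includes 12.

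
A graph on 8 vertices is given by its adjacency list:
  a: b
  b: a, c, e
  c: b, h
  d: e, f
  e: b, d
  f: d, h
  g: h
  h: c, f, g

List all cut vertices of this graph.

Removing b increases the component count from 1 to 2, so b is a cut vertex.
Removing h increases the component count from 1 to 2, so h is a cut vertex.
By contrast removing d leaves 1 component; it is not a cut vertex. No other vertex is a cut vertex either.

b, h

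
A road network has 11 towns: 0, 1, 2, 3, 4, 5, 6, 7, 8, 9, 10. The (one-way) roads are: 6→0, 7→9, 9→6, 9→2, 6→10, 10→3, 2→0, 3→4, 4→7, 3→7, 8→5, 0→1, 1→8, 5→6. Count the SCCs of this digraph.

{0, 1, 2, 3, 4, 5, 6, 7, 8, 9, 10} are all mutually reachable — one SCC of size 11.
That gives 1 strongly connected component.

1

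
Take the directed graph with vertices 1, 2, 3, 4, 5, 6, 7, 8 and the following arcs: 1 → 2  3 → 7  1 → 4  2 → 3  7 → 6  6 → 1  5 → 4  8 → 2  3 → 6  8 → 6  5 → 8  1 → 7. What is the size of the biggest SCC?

{1, 2, 3, 6, 7} are all mutually reachable — one SCC of size 5.
{8} is an SCC by itself.
{4} is an SCC by itself.
{5} is an SCC by itself.
The largest has 5 vertices.

5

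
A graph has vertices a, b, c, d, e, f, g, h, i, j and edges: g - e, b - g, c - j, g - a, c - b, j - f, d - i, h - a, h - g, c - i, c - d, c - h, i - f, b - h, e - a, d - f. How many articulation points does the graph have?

1

Removing c increases the component count from 1 to 2, so c is a cut vertex.
By contrast removing i leaves 1 component; it is not a cut vertex. No other vertex is a cut vertex either.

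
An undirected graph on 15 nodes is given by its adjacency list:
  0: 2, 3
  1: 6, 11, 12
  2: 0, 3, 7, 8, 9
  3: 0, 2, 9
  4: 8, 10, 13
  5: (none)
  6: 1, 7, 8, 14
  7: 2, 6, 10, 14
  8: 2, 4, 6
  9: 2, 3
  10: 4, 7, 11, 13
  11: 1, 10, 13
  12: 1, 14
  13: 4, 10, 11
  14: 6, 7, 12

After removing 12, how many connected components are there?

2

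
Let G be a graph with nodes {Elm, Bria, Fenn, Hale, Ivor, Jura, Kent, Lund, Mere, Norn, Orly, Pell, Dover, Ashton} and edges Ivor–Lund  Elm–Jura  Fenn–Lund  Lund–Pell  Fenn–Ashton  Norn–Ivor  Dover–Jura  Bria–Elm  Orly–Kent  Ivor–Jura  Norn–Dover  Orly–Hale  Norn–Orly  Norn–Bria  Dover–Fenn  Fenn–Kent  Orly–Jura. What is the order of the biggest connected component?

Mere is isolated — a component by itself.
Starting from Elm we can reach Elm, Bria, Fenn, Hale, Ivor, Jura, Kent, Lund, Norn, Orly, Pell, Dover, Ashton. That is one component of size 13.
The largest has 13 vertices.

13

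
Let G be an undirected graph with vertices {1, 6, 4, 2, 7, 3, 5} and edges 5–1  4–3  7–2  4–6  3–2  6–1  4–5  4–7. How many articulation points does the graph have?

Removing 4 increases the component count from 1 to 2, so 4 is a cut vertex.
By contrast removing 5 leaves 1 component; it is not a cut vertex. No other vertex is a cut vertex either.

1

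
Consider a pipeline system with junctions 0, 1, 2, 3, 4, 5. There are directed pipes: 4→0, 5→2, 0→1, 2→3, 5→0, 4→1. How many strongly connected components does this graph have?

{3} is an SCC by itself.
{1} is an SCC by itself.
{0} is an SCC by itself.
{5} is an SCC by itself.
{4} is an SCC by itself.
(and 1 more singleton SCC)
That gives 6 strongly connected components.

6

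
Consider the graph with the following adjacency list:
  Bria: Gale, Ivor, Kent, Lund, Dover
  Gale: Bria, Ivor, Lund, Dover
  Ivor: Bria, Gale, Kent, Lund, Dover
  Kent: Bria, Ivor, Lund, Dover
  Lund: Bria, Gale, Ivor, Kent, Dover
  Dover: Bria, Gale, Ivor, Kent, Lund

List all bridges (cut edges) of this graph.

none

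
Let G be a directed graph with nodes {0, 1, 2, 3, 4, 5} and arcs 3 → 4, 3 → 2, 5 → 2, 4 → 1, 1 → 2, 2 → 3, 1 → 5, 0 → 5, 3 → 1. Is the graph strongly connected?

There is no directed path from 1 to 0, so the graph is not strongly connected.

No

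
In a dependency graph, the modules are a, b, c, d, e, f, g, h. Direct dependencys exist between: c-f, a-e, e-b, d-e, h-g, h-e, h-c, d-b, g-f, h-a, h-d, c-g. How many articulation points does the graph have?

1

Removing h increases the component count from 1 to 2, so h is a cut vertex.
By contrast removing b leaves 1 component; it is not a cut vertex. No other vertex is a cut vertex either.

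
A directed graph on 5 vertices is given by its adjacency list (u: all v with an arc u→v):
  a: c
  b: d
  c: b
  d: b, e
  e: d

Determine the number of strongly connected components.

{b, d, e} are all mutually reachable — one SCC of size 3.
{c} is an SCC by itself.
{a} is an SCC by itself.
That gives 3 strongly connected components.

3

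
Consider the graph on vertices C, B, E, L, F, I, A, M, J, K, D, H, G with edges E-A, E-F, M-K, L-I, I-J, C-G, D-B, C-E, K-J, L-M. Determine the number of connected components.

4

H is isolated — a component by itself.
Starting from B we can reach B, D. That is one component of size 2.
Starting from A we can reach A, C, E, F, G. That is one component of size 5.
Starting from I we can reach I, J, K, L, M. That is one component of size 5.
Total: 4 components.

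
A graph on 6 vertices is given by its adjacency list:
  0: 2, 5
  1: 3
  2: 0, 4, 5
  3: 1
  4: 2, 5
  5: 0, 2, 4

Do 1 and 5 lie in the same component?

The component containing 1 is {1, 3}, and 5 is not in it.

No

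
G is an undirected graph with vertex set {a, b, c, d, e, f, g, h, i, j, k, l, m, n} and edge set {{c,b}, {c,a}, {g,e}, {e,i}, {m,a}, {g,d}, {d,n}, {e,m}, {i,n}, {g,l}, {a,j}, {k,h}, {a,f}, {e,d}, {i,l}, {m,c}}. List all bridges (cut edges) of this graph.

a-f, a-j, b-c, e-m, h-k

The edges on the cycle g-e-i-l-g are not bridges since each lies on that cycle.
But removing k—h disconnects k from h; removing e—m disconnects e from m; removing a—f disconnects a from f; removing j—a disconnects j from a — these are bridges.
In total 5 edges are bridges.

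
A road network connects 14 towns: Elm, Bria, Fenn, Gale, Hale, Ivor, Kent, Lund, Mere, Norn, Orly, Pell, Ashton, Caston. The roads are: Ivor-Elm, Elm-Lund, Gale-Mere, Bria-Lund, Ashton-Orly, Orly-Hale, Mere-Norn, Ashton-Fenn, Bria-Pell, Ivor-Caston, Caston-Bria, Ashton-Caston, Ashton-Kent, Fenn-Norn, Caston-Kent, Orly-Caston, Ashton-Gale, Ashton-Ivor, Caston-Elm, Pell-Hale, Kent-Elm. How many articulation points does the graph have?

1

Removing Ashton increases the component count from 1 to 2, so Ashton is a cut vertex.
By contrast removing Ivor leaves 1 component; it is not a cut vertex. No other vertex is a cut vertex either.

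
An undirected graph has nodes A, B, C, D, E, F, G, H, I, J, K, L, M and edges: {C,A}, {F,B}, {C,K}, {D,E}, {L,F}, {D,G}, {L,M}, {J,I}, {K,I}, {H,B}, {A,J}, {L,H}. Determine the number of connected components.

Starting from D we can reach D, E, G. That is one component of size 3.
Starting from A we can reach A, C, I, J, K. That is one component of size 5.
Starting from B we can reach B, F, H, L, M. That is one component of size 5.
Total: 3 components.

3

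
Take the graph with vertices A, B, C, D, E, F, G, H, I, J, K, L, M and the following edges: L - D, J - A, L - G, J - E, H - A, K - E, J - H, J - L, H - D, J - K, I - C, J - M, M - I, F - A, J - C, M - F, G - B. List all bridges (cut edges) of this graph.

B-G, G-L

The edges on the cycle J-M-F-A-H-J are not bridges since each lies on that cycle.
But removing L - G disconnects L from G; removing G - B disconnects G from B — these are bridges.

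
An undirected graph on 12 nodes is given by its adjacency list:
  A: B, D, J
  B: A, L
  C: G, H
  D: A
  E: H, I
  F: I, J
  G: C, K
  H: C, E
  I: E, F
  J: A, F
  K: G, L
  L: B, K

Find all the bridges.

The edges on the cycle J-F-I-E-H-C-G-K-L-B-A-J are not bridges since each lies on that cycle.
But removing A-D disconnects A from D — this is a bridge.

A-D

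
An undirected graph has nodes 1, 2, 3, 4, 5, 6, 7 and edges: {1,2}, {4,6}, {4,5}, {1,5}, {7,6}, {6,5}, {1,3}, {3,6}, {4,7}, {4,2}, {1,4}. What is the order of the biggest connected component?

7

Starting from 1 we can reach 1, 2, 3, 4, 5, 6, 7. That is one component of size 7.
The largest has 7 vertices.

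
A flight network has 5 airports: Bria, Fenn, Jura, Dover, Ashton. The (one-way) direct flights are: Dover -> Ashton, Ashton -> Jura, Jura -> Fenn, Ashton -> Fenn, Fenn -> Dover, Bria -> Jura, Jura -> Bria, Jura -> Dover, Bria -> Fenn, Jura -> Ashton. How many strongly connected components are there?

{Bria, Fenn, Jura, Dover, Ashton} are all mutually reachable — one SCC of size 5.
That gives 1 strongly connected component.

1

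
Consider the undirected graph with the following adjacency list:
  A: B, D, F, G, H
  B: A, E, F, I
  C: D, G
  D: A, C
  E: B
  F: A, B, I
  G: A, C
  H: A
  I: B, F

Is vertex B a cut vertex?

Yes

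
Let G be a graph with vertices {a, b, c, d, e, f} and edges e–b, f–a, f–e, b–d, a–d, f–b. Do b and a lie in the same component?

Yes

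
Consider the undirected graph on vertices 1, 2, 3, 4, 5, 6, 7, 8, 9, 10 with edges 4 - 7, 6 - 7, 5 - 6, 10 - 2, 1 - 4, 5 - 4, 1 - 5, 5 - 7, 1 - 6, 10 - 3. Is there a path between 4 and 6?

Yes

From 4 we can reach 1, 4, 5, 6, 7, which includes 6.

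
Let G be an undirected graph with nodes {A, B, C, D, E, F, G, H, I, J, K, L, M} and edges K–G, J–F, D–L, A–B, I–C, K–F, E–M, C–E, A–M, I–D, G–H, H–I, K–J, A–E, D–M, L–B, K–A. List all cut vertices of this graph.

Removing K increases the component count from 1 to 2, so K is a cut vertex.
By contrast removing G leaves 1 component; it is not a cut vertex. No other vertex is a cut vertex either.

K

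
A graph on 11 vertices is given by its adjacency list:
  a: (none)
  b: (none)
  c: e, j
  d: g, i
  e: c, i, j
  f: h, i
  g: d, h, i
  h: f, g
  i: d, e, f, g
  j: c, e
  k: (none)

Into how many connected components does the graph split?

4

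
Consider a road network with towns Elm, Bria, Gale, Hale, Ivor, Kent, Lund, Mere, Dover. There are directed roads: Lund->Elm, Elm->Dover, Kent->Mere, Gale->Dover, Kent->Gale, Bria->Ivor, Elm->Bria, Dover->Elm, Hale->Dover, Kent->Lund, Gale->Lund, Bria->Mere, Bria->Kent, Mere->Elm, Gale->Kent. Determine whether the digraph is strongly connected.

No

There is no directed path from Ivor to Dover, so the graph is not strongly connected.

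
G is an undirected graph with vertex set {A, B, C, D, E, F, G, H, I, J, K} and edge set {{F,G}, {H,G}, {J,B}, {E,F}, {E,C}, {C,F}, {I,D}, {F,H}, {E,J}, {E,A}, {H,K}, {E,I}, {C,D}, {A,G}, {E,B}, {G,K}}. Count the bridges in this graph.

0

The edges on the cycle E-J-B-E are not bridges since each lies on that cycle.
Every edge lies on some cycle, so there are no bridges.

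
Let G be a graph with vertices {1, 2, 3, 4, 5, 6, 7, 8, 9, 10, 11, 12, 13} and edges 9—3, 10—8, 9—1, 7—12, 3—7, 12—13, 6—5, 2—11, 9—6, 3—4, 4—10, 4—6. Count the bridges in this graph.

8

The edges on the cycle 9-3-4-6-9 are not bridges since each lies on that cycle.
But removing 8—10 disconnects 8 from 10; removing 2—11 disconnects 2 from 11; removing 7—12 disconnects 7 from 12; removing 13—12 disconnects 13 from 12 — these are bridges.
In total 8 edges are bridges.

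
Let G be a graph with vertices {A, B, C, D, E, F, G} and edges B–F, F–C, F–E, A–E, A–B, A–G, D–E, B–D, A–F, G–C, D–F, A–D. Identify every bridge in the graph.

none

The edges on the cycle A-B-D-A are not bridges since each lies on that cycle.
Every edge lies on some cycle, so there are no bridges.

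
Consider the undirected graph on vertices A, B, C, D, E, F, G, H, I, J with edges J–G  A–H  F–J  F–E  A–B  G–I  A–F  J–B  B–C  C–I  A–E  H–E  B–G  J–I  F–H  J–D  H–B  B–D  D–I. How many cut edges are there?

The edges on the cycle B-C-I-D-B are not bridges since each lies on that cycle.
Every edge lies on some cycle, so there are no bridges.

0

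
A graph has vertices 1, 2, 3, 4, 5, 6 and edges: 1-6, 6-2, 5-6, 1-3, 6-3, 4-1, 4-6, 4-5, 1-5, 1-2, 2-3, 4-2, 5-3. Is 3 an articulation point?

Deleting 3 leaves 1 component (was 1) (its neighbors 1, 2, 5, 6 remain connected to each other), so 3 is not a cut vertex.

No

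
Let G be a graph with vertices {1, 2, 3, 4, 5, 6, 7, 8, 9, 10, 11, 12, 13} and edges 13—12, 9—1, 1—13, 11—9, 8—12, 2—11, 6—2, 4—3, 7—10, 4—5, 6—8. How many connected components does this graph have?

3

Starting from 7 we can reach 7, 10. That is one component of size 2.
Starting from 3 we can reach 3, 4, 5. That is one component of size 3.
Starting from 1 we can reach 1, 2, 6, 8, 9, 11, 12, 13. That is one component of size 8.
Total: 3 components.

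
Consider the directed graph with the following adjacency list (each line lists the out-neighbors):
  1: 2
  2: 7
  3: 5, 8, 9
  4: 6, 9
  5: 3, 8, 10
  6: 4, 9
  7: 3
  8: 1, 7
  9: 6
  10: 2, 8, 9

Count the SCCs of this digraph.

{1, 2, 3, 5, 7, 8, 10} are all mutually reachable — one SCC of size 7.
{4, 6, 9} are all mutually reachable — one SCC of size 3.
That gives 2 strongly connected components.

2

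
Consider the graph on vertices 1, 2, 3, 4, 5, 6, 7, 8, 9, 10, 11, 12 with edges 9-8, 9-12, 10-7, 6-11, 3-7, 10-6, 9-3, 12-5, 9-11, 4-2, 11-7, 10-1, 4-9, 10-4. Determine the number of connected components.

Starting from 1 we can reach 1, 2, 3, 4, 5, 6, 7, 8, 9, 10, 11, 12. That is one component of size 12.
Total: 1 component.

1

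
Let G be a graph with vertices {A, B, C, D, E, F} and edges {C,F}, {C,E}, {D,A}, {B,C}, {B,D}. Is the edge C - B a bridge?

Removing C - B leaves no path between C and B: the component count goes from 1 to 2. So it is a bridge.

Yes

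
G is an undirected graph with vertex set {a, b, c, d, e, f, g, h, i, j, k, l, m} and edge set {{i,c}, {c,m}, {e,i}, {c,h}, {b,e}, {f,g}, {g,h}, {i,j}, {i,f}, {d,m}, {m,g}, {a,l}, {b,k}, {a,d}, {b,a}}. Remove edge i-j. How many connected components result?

Before removal there is 1 component.
i-j is a bridge — removing it separates i's side from j's side.
After removal: 2 components.

2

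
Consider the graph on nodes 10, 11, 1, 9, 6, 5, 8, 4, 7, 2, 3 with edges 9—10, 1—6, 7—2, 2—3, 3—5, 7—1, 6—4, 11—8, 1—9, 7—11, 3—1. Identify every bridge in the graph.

The edges on the cycle 7-2-3-1-7 are not bridges since each lies on that cycle.
But removing 8—11 disconnects 8 from 11; removing 9—10 disconnects 9 from 10; removing 1—9 disconnects 1 from 9; removing 7—11 disconnects 7 from 11 — these are bridges.
In total 7 edges are bridges.

1-6, 1-9, 10-9, 11-7, 11-8, 3-5, 4-6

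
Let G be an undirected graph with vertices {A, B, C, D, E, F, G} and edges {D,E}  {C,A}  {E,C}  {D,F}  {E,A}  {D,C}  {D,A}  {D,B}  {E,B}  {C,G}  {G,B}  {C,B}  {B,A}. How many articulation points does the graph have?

Removing D increases the component count from 1 to 2, so D is a cut vertex.
By contrast removing B leaves 1 component; it is not a cut vertex. No other vertex is a cut vertex either.

1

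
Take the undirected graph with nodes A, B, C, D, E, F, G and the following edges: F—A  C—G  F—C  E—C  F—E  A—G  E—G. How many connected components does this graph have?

3

D is isolated — a component by itself.
B is isolated — a component by itself.
Starting from A we can reach A, C, E, F, G. That is one component of size 5.
Total: 3 components.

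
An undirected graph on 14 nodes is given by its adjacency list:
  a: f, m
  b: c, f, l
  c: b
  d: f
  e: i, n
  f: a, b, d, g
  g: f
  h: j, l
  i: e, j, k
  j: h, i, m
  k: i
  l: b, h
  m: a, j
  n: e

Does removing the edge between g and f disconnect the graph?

Removing g-f leaves no path between g and f: the component count goes from 1 to 2. So it is a bridge.

Yes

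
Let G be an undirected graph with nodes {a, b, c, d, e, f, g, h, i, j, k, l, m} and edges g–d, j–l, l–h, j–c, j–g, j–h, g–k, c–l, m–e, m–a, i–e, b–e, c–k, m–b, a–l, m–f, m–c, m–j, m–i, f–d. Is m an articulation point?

Yes

Deleting m raises the number of components from 1 to 2, so m is a cut vertex.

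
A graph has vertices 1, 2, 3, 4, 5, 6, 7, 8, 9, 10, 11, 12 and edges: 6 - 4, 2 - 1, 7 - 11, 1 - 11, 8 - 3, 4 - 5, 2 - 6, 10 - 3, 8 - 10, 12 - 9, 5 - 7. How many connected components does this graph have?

3

Starting from 9 we can reach 9, 12. That is one component of size 2.
Starting from 3 we can reach 3, 8, 10. That is one component of size 3.
Starting from 1 we can reach 1, 2, 4, 5, 6, 7, 11. That is one component of size 7.
Total: 3 components.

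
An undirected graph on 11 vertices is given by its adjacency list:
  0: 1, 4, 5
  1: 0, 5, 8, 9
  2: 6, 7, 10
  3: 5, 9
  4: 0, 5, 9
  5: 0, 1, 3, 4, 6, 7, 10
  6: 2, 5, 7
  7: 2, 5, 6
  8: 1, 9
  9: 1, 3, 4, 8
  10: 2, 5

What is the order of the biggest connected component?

Starting from 0 we can reach 0, 1, 2, 3, 4, 5, 6, 7, 8, 9, 10. That is one component of size 11.
The largest has 11 vertices.

11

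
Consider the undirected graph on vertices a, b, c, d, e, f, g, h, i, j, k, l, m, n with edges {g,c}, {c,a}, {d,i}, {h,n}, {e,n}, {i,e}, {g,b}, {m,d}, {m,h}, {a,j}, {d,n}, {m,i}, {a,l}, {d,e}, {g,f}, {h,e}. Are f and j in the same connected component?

Yes

From f we can reach a, b, c, f, g, j, l, which includes j.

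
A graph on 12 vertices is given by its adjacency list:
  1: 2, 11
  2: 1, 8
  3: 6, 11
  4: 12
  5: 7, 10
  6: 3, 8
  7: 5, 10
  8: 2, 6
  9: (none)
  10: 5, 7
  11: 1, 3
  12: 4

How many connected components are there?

4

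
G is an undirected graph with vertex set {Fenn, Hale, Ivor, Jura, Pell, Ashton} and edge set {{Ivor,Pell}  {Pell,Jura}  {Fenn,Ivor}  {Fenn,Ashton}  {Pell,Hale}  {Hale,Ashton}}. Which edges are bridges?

Jura-Pell

The edges on the cycle Fenn-Ivor-Pell-Hale-Ashton-Fenn are not bridges since each lies on that cycle.
But removing Pell-Jura disconnects Pell from Jura — this is a bridge.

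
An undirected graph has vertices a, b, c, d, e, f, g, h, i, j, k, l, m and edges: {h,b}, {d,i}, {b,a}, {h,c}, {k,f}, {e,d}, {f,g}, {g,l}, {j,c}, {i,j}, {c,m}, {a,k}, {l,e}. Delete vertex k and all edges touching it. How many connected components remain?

With k gone, the remaining components are: {a, b, c, d, e, f, g, h, i, j, l, m}.
That is 1 component.

1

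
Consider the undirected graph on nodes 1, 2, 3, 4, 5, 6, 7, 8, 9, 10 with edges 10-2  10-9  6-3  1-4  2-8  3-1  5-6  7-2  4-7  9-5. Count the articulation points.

1

Removing 2 increases the component count from 1 to 2, so 2 is a cut vertex.
By contrast removing 6 leaves 1 component; it is not a cut vertex. No other vertex is a cut vertex either.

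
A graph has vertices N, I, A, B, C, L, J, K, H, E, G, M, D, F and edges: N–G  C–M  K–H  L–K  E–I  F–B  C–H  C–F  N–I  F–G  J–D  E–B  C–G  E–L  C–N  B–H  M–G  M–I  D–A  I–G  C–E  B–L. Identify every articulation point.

D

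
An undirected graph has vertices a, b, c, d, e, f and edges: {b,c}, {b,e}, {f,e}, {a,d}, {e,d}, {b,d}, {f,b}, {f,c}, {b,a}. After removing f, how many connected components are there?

1

With f gone, the remaining components are: {a, b, c, d, e}.
That is 1 component.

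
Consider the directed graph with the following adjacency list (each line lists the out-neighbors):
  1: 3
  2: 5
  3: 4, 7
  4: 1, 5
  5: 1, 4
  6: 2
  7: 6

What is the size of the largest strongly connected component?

{1, 2, 3, 4, 5, 6, 7} are all mutually reachable — one SCC of size 7.
The largest has 7 vertices.

7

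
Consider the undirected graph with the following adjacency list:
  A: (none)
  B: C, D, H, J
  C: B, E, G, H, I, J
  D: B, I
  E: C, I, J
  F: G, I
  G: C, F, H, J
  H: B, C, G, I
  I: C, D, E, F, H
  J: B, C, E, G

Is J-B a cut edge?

No

After removing J-B, the path J-C-B still connects them, so the edge is not a bridge.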